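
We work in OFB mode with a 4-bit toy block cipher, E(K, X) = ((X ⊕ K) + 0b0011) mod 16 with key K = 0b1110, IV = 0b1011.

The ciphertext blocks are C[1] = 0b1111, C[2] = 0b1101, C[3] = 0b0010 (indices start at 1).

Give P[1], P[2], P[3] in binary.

OFB decryption: S_i = E(K, S_{i−1}) with S_{0} = IV; P_i = C_i ⊕ S_i.
P[1]: S = E(K, 0b1011) = 0b1000; 0b1111 ⊕ 0b1000 = 0b0111.
P[2]: S = E(K, 0b1000) = 0b1001; 0b1101 ⊕ 0b1001 = 0b0100.
P[3]: S = E(K, 0b1001) = 0b1010; 0b0010 ⊕ 0b1010 = 0b1000.

P[1] = 0b0111, P[2] = 0b0100, P[3] = 0b1000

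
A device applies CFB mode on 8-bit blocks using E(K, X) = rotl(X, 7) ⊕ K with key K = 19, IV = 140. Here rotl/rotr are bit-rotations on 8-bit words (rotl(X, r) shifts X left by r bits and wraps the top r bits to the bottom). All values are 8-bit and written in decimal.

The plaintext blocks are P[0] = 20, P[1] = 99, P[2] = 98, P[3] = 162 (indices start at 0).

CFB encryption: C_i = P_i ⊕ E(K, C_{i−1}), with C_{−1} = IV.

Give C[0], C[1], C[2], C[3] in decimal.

C[0] = 65, C[1] = 208, C[2] = 25, C[3] = 61

C[0]: E(K, 140) = 85; 20 ⊕ 85 = 65.
C[1]: E(K, 65) = 179; 99 ⊕ 179 = 208.
C[2]: E(K, 208) = 123; 98 ⊕ 123 = 25.
C[3]: E(K, 25) = 159; 162 ⊕ 159 = 61.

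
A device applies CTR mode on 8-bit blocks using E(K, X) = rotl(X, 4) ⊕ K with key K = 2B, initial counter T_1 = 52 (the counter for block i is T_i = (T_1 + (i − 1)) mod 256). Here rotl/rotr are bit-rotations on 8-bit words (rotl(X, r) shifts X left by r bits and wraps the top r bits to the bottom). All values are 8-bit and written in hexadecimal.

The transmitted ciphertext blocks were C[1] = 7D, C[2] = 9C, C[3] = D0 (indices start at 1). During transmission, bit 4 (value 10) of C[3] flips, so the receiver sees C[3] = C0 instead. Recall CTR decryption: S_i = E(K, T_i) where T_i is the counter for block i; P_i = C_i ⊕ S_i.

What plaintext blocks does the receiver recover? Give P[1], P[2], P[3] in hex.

Only C[3] changed, to C0. In CTR, a change in C_i flips the same bit in P_i only; the keystream is unaffected. Decrypting the received ciphertext:
P[1]: T = 52, S = E(K, T) = 0E; 7D ⊕ 0E = 73.
P[2]: T = 53, S = E(K, T) = 1E; 9C ⊕ 1E = 82.
P[3]: T = 54, S = E(K, T) = 6E; C0 ⊕ 6E = AE.
Blocks that differ from the original plaintext: P[3].

P[1] = 73, P[2] = 82, P[3] = AE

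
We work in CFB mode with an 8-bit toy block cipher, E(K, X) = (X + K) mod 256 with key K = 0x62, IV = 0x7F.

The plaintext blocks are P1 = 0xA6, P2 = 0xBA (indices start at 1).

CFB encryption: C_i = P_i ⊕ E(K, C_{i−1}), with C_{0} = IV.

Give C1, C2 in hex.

C1: E(K, 0x7F) = 0xE1; 0xA6 ⊕ 0xE1 = 0x47.
C2: E(K, 0x47) = 0xA9; 0xBA ⊕ 0xA9 = 0x13.

C1 = 0x47, C2 = 0x13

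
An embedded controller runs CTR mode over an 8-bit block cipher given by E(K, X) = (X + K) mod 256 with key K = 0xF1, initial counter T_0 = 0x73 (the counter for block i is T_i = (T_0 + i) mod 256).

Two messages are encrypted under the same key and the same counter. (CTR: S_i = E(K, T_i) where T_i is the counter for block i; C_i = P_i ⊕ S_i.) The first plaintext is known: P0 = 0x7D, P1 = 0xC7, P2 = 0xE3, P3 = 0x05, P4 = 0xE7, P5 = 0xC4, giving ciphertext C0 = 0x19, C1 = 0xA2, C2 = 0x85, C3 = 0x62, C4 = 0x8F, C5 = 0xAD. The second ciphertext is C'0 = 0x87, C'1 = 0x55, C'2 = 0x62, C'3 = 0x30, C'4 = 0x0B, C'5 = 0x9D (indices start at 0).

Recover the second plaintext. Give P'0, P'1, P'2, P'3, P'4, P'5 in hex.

P'0 = 0xE3, P'1 = 0x30, P'2 = 0x04, P'3 = 0x57, P'4 = 0x63, P'5 = 0xF4

In CTR with a reused counter, both messages share the same keystream S_i, so C_i ⊕ C'_i = P_i ⊕ P'_i and thus P'_i = P_i ⊕ C_i ⊕ C'_i.
P'0: 0x7D ⊕ 0x19 ⊕ 0x87 = 0xE3.
P'1: 0xC7 ⊕ 0xA2 ⊕ 0x55 = 0x30.
P'2: 0xE3 ⊕ 0x85 ⊕ 0x62 = 0x04.
P'3: 0x05 ⊕ 0x62 ⊕ 0x30 = 0x57.
P'4: 0xE7 ⊕ 0x8F ⊕ 0x0B = 0x63.
P'5: 0xC4 ⊕ 0xAD ⊕ 0x9D = 0xF4.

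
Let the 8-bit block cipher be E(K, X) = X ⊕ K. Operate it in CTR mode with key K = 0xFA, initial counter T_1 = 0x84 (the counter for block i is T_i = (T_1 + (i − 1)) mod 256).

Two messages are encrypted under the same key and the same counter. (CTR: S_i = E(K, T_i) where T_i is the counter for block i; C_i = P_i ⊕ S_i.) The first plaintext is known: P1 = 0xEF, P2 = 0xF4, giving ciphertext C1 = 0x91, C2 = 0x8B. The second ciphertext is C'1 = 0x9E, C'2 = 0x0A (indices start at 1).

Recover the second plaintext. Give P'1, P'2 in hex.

In CTR with a reused counter, both messages share the same keystream S_i, so C_i ⊕ C'_i = P_i ⊕ P'_i and thus P'_i = P_i ⊕ C_i ⊕ C'_i.
P'1: 0xEF ⊕ 0x91 ⊕ 0x9E = 0xE0.
P'2: 0xF4 ⊕ 0x8B ⊕ 0x0A = 0x75.

P'1 = 0xE0, P'2 = 0x75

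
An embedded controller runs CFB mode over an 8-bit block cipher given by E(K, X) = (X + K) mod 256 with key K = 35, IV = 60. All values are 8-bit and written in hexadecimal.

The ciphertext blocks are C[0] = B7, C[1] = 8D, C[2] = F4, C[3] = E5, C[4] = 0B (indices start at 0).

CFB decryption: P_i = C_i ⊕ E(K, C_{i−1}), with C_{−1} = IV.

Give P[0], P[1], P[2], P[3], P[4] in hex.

P[0]: E(K, 60) = 95; B7 ⊕ 95 = 22.
P[1]: E(K, B7) = EC; 8D ⊕ EC = 61.
P[2]: E(K, 8D) = C2; F4 ⊕ C2 = 36.
P[3]: E(K, F4) = 29; E5 ⊕ 29 = CC.
P[4]: E(K, E5) = 1A; 0B ⊕ 1A = 11.

P[0] = 22, P[1] = 61, P[2] = 36, P[3] = CC, P[4] = 11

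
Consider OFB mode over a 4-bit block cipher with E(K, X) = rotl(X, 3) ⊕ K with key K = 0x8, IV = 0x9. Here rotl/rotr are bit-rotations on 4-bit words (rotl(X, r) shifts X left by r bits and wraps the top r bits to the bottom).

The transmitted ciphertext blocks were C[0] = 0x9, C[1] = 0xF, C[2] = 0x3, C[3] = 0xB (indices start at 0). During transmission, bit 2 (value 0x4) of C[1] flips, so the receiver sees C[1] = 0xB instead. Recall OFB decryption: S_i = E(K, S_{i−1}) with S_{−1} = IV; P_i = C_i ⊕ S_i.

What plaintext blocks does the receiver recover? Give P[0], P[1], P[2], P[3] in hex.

P[0] = 0xD, P[1] = 0x1, P[2] = 0xE, P[3] = 0xD

Only C[1] changed, to 0xB. In OFB, a change in C_i flips the same bit in P_i only; the keystream is unaffected. Decrypting the received ciphertext:
P[0]: S = E(K, 0x9) = 0x4; 0x9 ⊕ 0x4 = 0xD.
P[1]: S = E(K, 0x4) = 0xA; 0xB ⊕ 0xA = 0x1.
P[2]: S = E(K, 0xA) = 0xD; 0x3 ⊕ 0xD = 0xE.
P[3]: S = E(K, 0xD) = 0x6; 0xB ⊕ 0x6 = 0xD.
Blocks that differ from the original plaintext: P[1].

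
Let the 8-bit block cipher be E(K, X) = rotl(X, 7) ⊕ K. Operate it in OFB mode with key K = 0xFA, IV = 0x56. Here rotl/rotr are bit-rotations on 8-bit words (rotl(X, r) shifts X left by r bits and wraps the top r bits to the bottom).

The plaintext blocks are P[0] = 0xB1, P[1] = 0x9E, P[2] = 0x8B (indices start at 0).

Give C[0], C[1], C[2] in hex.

C[0] = 0x60, C[1] = 0x8C, C[2] = 0x78

OFB encryption: S_i = E(K, S_{i−1}) with S_{−1} = IV; C_i = P_i ⊕ S_i.
C[0]: S = E(K, 0x56) = 0xD1; 0xB1 ⊕ 0xD1 = 0x60.
C[1]: S = E(K, 0xD1) = 0x12; 0x9E ⊕ 0x12 = 0x8C.
C[2]: S = E(K, 0x12) = 0xF3; 0x8B ⊕ 0xF3 = 0x78.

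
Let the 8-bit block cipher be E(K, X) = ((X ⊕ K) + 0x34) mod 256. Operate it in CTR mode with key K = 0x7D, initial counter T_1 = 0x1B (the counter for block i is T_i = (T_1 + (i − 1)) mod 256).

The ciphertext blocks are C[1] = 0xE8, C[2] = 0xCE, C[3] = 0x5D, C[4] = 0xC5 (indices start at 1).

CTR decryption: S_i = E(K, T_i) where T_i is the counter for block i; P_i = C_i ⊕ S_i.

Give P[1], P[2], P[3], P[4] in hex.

P[1]: T = 0x1B, S = E(K, T) = 0x9A; 0xE8 ⊕ 0x9A = 0x72.
P[2]: T = 0x1C, S = E(K, T) = 0x95; 0xCE ⊕ 0x95 = 0x5B.
P[3]: T = 0x1D, S = E(K, T) = 0x94; 0x5D ⊕ 0x94 = 0xC9.
P[4]: T = 0x1E, S = E(K, T) = 0x97; 0xC5 ⊕ 0x97 = 0x52.

P[1] = 0x72, P[2] = 0x5B, P[3] = 0xC9, P[4] = 0x52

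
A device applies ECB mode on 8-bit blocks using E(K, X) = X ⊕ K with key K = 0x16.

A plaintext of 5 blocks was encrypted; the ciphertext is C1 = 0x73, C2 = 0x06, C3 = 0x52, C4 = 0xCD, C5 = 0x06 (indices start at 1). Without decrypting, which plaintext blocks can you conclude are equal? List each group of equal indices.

ECB encrypts each block independently with the same key, so equal ciphertext blocks imply equal plaintext blocks.
C2 = C5 = 0x06, so P2 = P5.

P2 = P5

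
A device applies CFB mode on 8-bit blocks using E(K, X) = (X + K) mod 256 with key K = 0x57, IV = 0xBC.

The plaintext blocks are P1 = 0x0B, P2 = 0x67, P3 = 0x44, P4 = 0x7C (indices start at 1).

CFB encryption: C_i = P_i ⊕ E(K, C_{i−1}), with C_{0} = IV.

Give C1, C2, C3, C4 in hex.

C1: E(K, 0xBC) = 0x13; 0x0B ⊕ 0x13 = 0x18.
C2: E(K, 0x18) = 0x6F; 0x67 ⊕ 0x6F = 0x08.
C3: E(K, 0x08) = 0x5F; 0x44 ⊕ 0x5F = 0x1B.
C4: E(K, 0x1B) = 0x72; 0x7C ⊕ 0x72 = 0x0E.

C1 = 0x18, C2 = 0x08, C3 = 0x1B, C4 = 0x0E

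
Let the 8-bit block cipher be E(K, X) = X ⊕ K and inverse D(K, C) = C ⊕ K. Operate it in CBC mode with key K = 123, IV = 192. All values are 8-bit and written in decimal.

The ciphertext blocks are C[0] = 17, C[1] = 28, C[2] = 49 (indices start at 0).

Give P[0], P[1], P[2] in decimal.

CBC decryption: P_i = D(K, C_i) ⊕ C_{i−1}, with C_{−1} = IV.
P[0]: D(K, 17) = 106; 106 ⊕ 192 = 170.
P[1]: D(K, 28) = 103; 103 ⊕ 17 = 118.
P[2]: D(K, 49) = 74; 74 ⊕ 28 = 86.

P[0] = 170, P[1] = 118, P[2] = 86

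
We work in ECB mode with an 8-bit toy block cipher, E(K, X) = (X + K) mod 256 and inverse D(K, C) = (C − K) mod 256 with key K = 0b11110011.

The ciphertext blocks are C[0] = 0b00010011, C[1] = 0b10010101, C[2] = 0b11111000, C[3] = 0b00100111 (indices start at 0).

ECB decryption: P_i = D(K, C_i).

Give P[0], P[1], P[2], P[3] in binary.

P[0] = 0b00100000, P[1] = 0b10100010, P[2] = 0b00000101, P[3] = 0b00110100

P[0]: D(K, 0b00010011) = 0b00100000.
P[1]: D(K, 0b10010101) = 0b10100010.
P[2]: D(K, 0b11111000) = 0b00000101.
P[3]: D(K, 0b00100111) = 0b00110100.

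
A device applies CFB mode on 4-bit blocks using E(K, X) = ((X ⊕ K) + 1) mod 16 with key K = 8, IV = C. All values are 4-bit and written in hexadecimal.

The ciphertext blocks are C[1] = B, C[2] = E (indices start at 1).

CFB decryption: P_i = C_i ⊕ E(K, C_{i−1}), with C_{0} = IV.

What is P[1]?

P[1] = E

P[1]: E(K, C) = 5; B ⊕ 5 = E.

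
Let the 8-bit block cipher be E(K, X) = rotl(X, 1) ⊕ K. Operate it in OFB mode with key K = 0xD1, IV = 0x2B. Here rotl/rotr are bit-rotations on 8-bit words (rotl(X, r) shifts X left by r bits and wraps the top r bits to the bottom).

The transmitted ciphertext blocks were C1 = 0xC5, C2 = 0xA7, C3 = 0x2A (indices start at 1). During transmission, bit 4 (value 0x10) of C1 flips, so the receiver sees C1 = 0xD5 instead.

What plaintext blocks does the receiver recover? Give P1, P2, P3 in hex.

P1 = 0x52, P2 = 0x79, P3 = 0x46

OFB decryption: S_i = E(K, S_{i−1}) with S_{0} = IV; P_i = C_i ⊕ S_i.
Only C1 changed, to 0xD5. In OFB, a change in C_i flips the same bit in P_i only; the keystream is unaffected. Decrypting the received ciphertext:
P1: S = E(K, 0x2B) = 0x87; 0xD5 ⊕ 0x87 = 0x52.
P2: S = E(K, 0x87) = 0xDE; 0xA7 ⊕ 0xDE = 0x79.
P3: S = E(K, 0xDE) = 0x6C; 0x2A ⊕ 0x6C = 0x46.
Blocks that differ from the original plaintext: P1.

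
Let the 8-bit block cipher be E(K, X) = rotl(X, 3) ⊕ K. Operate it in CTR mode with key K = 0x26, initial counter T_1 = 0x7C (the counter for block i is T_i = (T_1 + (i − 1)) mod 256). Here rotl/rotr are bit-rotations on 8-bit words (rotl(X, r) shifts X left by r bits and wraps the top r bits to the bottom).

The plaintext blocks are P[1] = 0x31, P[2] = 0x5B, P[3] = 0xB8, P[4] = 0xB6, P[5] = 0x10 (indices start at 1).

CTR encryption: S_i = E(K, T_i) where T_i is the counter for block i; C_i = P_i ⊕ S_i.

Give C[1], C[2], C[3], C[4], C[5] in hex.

C[1]: T = 0x7C, S = E(K, T) = 0xC5; 0x31 ⊕ 0xC5 = 0xF4.
C[2]: T = 0x7D, S = E(K, T) = 0xCD; 0x5B ⊕ 0xCD = 0x96.
C[3]: T = 0x7E, S = E(K, T) = 0xD5; 0xB8 ⊕ 0xD5 = 0x6D.
C[4]: T = 0x7F, S = E(K, T) = 0xDD; 0xB6 ⊕ 0xDD = 0x6B.
C[5]: T = 0x80, S = E(K, T) = 0x22; 0x10 ⊕ 0x22 = 0x32.

C[1] = 0xF4, C[2] = 0x96, C[3] = 0x6D, C[4] = 0x6B, C[5] = 0x32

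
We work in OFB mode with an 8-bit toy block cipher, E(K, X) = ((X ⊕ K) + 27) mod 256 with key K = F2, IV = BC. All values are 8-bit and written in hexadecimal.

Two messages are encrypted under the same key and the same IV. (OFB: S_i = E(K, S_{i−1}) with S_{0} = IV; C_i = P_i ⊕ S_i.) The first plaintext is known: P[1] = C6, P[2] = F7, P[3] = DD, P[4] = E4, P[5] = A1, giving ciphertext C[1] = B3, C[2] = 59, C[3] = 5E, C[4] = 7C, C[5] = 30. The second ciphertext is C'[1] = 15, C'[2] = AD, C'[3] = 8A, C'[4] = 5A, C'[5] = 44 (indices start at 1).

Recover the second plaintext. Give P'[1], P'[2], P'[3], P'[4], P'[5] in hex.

In OFB with a reused IV, both messages share the same keystream S_i, so C_i ⊕ C'_i = P_i ⊕ P'_i and thus P'_i = P_i ⊕ C_i ⊕ C'_i.
P'[1]: C6 ⊕ B3 ⊕ 15 = 60.
P'[2]: F7 ⊕ 59 ⊕ AD = 03.
P'[3]: DD ⊕ 5E ⊕ 8A = 09.
P'[4]: E4 ⊕ 7C ⊕ 5A = C2.
P'[5]: A1 ⊕ 30 ⊕ 44 = D5.

P'[1] = 60, P'[2] = 03, P'[3] = 09, P'[4] = C2, P'[5] = D5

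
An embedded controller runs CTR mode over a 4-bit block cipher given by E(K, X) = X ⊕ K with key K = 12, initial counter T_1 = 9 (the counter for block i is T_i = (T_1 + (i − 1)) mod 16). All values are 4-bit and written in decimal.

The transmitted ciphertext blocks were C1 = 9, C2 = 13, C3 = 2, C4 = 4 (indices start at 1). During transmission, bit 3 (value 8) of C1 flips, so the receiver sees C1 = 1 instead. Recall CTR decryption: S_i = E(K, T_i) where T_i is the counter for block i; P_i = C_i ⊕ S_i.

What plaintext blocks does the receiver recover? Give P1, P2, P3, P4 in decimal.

Only C1 changed, to 1. In CTR, a change in C_i flips the same bit in P_i only; the keystream is unaffected. Decrypting the received ciphertext:
P1: T = 9, S = E(K, T) = 5; 1 ⊕ 5 = 4.
P2: T = 10, S = E(K, T) = 6; 13 ⊕ 6 = 11.
P3: T = 11, S = E(K, T) = 7; 2 ⊕ 7 = 5.
P4: T = 12, S = E(K, T) = 0; 4 ⊕ 0 = 4.
Blocks that differ from the original plaintext: P1.

P1 = 4, P2 = 11, P3 = 5, P4 = 4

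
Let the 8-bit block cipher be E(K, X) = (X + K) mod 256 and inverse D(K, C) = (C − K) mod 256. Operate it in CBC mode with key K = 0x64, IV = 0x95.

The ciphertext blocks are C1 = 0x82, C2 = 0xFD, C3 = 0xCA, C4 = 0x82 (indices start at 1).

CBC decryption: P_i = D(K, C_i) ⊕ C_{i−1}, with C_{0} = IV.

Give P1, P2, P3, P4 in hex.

P1: D(K, 0x82) = 0x1E; 0x1E ⊕ 0x95 = 0x8B.
P2: D(K, 0xFD) = 0x99; 0x99 ⊕ 0x82 = 0x1B.
P3: D(K, 0xCA) = 0x66; 0x66 ⊕ 0xFD = 0x9B.
P4: D(K, 0x82) = 0x1E; 0x1E ⊕ 0xCA = 0xD4.

P1 = 0x8B, P2 = 0x1B, P3 = 0x9B, P4 = 0xD4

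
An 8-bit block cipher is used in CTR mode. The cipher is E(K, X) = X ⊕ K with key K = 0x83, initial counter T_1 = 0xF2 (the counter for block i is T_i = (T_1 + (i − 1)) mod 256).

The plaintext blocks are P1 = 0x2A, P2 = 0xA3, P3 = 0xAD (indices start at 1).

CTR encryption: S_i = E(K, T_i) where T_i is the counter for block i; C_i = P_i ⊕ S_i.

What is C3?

C1: T = 0xF2, S = E(K, T) = 0x71; 0x2A ⊕ 0x71 = 0x5B.
C2: T = 0xF3, S = E(K, T) = 0x70; 0xA3 ⊕ 0x70 = 0xD3.
C3: T = 0xF4, S = E(K, T) = 0x77; 0xAD ⊕ 0x77 = 0xDA.

C3 = 0xDA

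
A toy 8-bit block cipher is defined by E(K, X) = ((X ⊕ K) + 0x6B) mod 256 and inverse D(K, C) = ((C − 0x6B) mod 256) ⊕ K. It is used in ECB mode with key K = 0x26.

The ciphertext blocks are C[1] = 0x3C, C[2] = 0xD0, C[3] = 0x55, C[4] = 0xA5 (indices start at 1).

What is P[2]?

ECB decryption: P_i = D(K, C_i).
P[2]: D(K, 0xD0) = 0x43.

P[2] = 0x43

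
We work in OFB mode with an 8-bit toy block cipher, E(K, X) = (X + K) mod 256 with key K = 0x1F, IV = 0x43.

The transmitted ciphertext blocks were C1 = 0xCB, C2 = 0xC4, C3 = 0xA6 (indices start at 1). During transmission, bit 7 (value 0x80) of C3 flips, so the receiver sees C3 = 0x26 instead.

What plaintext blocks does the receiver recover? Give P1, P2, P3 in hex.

P1 = 0xA9, P2 = 0x45, P3 = 0x86

OFB decryption: S_i = E(K, S_{i−1}) with S_{0} = IV; P_i = C_i ⊕ S_i.
Only C3 changed, to 0x26. In OFB, a change in C_i flips the same bit in P_i only; the keystream is unaffected. Decrypting the received ciphertext:
P1: S = E(K, 0x43) = 0x62; 0xCB ⊕ 0x62 = 0xA9.
P2: S = E(K, 0x62) = 0x81; 0xC4 ⊕ 0x81 = 0x45.
P3: S = E(K, 0x81) = 0xA0; 0x26 ⊕ 0xA0 = 0x86.
Blocks that differ from the original plaintext: P3.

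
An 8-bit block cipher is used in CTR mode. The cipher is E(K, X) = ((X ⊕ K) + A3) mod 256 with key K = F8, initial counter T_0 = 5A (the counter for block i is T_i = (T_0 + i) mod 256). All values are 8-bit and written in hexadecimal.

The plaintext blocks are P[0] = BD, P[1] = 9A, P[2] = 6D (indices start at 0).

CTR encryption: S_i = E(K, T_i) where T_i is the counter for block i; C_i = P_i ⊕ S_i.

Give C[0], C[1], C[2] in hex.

C[0] = F8, C[1] = DC, C[2] = 2A

C[0]: T = 5A, S = E(K, T) = 45; BD ⊕ 45 = F8.
C[1]: T = 5B, S = E(K, T) = 46; 9A ⊕ 46 = DC.
C[2]: T = 5C, S = E(K, T) = 47; 6D ⊕ 47 = 2A.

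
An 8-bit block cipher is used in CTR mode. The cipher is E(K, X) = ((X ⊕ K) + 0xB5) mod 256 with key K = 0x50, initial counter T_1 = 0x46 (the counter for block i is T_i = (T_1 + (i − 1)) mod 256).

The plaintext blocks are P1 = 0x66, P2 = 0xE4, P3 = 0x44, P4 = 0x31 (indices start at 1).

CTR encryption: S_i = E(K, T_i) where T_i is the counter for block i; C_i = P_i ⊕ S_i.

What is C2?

C1: T = 0x46, S = E(K, T) = 0xCB; 0x66 ⊕ 0xCB = 0xAD.
C2: T = 0x47, S = E(K, T) = 0xCC; 0xE4 ⊕ 0xCC = 0x28.

C2 = 0x28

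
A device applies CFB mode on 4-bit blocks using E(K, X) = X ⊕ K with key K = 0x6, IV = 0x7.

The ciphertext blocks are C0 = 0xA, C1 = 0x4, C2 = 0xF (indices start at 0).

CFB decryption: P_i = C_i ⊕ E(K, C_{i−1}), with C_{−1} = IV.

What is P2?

P2 = 0xD

P2: E(K, 0x4) = 0x2; 0xF ⊕ 0x2 = 0xD.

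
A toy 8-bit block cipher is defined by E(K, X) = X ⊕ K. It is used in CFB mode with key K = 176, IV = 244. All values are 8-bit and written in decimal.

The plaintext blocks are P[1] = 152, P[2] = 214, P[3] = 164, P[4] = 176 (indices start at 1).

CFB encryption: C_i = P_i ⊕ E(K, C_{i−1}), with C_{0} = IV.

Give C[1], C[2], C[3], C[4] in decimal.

C[1] = 220, C[2] = 186, C[3] = 174, C[4] = 174

C[1]: E(K, 244) = 68; 152 ⊕ 68 = 220.
C[2]: E(K, 220) = 108; 214 ⊕ 108 = 186.
C[3]: E(K, 186) = 10; 164 ⊕ 10 = 174.
C[4]: E(K, 174) = 30; 176 ⊕ 30 = 174.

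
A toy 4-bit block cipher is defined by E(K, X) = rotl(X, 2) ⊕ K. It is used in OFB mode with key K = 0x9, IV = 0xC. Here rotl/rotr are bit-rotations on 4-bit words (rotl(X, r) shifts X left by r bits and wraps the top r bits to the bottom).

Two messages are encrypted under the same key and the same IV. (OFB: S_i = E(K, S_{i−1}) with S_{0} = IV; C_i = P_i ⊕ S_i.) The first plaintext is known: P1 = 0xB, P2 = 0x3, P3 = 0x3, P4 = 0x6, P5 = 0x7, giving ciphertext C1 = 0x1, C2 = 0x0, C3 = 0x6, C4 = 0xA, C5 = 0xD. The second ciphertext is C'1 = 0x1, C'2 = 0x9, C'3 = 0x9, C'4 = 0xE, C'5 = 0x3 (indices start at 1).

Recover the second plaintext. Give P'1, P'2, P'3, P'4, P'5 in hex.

In OFB with a reused IV, both messages share the same keystream S_i, so C_i ⊕ C'_i = P_i ⊕ P'_i and thus P'_i = P_i ⊕ C_i ⊕ C'_i.
P'1: 0xB ⊕ 0x1 ⊕ 0x1 = 0xB.
P'2: 0x3 ⊕ 0x0 ⊕ 0x9 = 0xA.
P'3: 0x3 ⊕ 0x6 ⊕ 0x9 = 0xC.
P'4: 0x6 ⊕ 0xA ⊕ 0xE = 0x2.
P'5: 0x7 ⊕ 0xD ⊕ 0x3 = 0x9.

P'1 = 0xB, P'2 = 0xA, P'3 = 0xC, P'4 = 0x2, P'5 = 0x9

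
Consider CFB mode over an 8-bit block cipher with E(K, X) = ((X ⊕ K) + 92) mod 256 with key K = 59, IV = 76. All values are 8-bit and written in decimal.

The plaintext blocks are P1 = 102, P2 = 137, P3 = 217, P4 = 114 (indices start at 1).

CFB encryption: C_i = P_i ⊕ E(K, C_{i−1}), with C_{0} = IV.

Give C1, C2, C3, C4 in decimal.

C1: E(K, 76) = 211; 102 ⊕ 211 = 181.
C2: E(K, 181) = 234; 137 ⊕ 234 = 99.
C3: E(K, 99) = 180; 217 ⊕ 180 = 109.
C4: E(K, 109) = 178; 114 ⊕ 178 = 192.

C1 = 181, C2 = 99, C3 = 109, C4 = 192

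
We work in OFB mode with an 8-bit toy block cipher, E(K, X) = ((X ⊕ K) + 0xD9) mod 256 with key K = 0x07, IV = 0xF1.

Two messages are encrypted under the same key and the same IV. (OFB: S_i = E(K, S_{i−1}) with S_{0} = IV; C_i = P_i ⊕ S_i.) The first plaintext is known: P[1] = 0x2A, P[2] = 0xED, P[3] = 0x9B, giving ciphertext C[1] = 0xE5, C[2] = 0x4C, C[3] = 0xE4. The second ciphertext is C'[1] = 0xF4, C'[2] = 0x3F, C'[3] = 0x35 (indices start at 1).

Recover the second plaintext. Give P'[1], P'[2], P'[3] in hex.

P'[1] = 0x3B, P'[2] = 0x9E, P'[3] = 0x4A

In OFB with a reused IV, both messages share the same keystream S_i, so C_i ⊕ C'_i = P_i ⊕ P'_i and thus P'_i = P_i ⊕ C_i ⊕ C'_i.
P'[1]: 0x2A ⊕ 0xE5 ⊕ 0xF4 = 0x3B.
P'[2]: 0xED ⊕ 0x4C ⊕ 0x3F = 0x9E.
P'[3]: 0x9B ⊕ 0xE4 ⊕ 0x35 = 0x4A.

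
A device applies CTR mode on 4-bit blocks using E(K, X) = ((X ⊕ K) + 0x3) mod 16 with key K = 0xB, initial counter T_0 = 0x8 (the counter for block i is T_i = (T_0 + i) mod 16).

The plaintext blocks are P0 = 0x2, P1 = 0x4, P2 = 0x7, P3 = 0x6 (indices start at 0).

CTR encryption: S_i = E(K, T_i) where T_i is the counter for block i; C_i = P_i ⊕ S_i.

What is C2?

C0: T = 0x8, S = E(K, T) = 0x6; 0x2 ⊕ 0x6 = 0x4.
C1: T = 0x9, S = E(K, T) = 0x5; 0x4 ⊕ 0x5 = 0x1.
C2: T = 0xA, S = E(K, T) = 0x4; 0x7 ⊕ 0x4 = 0x3.

C2 = 0x3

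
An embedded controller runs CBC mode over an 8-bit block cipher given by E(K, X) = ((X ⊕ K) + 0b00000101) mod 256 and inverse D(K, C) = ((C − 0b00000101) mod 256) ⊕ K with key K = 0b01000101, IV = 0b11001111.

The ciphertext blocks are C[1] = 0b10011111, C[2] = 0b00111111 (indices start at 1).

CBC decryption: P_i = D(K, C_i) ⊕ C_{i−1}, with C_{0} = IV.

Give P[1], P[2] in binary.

P[1] = 0b00010000, P[2] = 0b11100000

P[1]: D(K, 0b10011111) = 0b11011111; 0b11011111 ⊕ 0b11001111 = 0b00010000.
P[2]: D(K, 0b00111111) = 0b01111111; 0b01111111 ⊕ 0b10011111 = 0b11100000.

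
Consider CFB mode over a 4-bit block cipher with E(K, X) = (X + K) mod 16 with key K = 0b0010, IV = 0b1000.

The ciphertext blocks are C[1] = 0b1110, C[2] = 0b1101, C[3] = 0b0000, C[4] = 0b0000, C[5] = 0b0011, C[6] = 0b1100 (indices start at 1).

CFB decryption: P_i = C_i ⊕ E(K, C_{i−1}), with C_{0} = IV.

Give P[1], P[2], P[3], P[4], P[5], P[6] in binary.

P[1]: E(K, 0b1000) = 0b1010; 0b1110 ⊕ 0b1010 = 0b0100.
P[2]: E(K, 0b1110) = 0b0000; 0b1101 ⊕ 0b0000 = 0b1101.
P[3]: E(K, 0b1101) = 0b1111; 0b0000 ⊕ 0b1111 = 0b1111.
P[4]: E(K, 0b0000) = 0b0010; 0b0000 ⊕ 0b0010 = 0b0010.
P[5]: E(K, 0b0000) = 0b0010; 0b0011 ⊕ 0b0010 = 0b0001.
P[6]: E(K, 0b0011) = 0b0101; 0b1100 ⊕ 0b0101 = 0b1001.

P[1] = 0b0100, P[2] = 0b1101, P[3] = 0b1111, P[4] = 0b0010, P[5] = 0b0001, P[6] = 0b1001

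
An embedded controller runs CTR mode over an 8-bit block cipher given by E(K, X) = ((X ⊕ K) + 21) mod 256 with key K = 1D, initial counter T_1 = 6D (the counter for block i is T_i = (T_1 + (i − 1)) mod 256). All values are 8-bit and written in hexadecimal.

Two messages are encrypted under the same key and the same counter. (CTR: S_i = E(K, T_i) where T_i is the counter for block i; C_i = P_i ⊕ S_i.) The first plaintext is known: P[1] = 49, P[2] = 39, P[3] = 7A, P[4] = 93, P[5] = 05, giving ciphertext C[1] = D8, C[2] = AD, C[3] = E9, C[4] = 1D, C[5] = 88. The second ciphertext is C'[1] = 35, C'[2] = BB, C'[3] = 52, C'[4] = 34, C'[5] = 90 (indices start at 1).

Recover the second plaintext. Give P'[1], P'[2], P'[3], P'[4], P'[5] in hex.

In CTR with a reused counter, both messages share the same keystream S_i, so C_i ⊕ C'_i = P_i ⊕ P'_i and thus P'_i = P_i ⊕ C_i ⊕ C'_i.
P'[1]: 49 ⊕ D8 ⊕ 35 = A4.
P'[2]: 39 ⊕ AD ⊕ BB = 2F.
P'[3]: 7A ⊕ E9 ⊕ 52 = C1.
P'[4]: 93 ⊕ 1D ⊕ 34 = BA.
P'[5]: 05 ⊕ 88 ⊕ 90 = 1D.

P'[1] = A4, P'[2] = 2F, P'[3] = C1, P'[4] = BA, P'[5] = 1D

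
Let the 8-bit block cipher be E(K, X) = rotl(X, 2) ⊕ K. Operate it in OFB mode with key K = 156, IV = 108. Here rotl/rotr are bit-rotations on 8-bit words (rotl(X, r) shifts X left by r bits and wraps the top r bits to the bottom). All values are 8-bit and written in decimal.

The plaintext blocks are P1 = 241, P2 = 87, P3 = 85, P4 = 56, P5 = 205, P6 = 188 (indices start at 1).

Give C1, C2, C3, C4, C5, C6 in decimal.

C1 = 220, C2 = 127, C3 = 105, C4 = 84, C5 = 224, C6 = 148

OFB encryption: S_i = E(K, S_{i−1}) with S_{0} = IV; C_i = P_i ⊕ S_i.
C1: S = E(K, 108) = 45; 241 ⊕ 45 = 220.
C2: S = E(K, 45) = 40; 87 ⊕ 40 = 127.
C3: S = E(K, 40) = 60; 85 ⊕ 60 = 105.
C4: S = E(K, 60) = 108; 56 ⊕ 108 = 84.
C5: S = E(K, 108) = 45; 205 ⊕ 45 = 224.
C6: S = E(K, 45) = 40; 188 ⊕ 40 = 148.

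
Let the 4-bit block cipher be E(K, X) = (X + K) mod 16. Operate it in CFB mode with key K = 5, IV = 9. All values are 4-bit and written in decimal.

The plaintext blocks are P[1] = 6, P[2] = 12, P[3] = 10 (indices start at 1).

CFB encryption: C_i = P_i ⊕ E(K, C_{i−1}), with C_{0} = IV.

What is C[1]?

C[1] = 8

C[1]: E(K, 9) = 14; 6 ⊕ 14 = 8.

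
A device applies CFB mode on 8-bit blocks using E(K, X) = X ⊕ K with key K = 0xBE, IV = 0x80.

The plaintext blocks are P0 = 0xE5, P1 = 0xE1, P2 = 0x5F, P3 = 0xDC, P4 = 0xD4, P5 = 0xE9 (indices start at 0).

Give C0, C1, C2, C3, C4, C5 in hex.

CFB encryption: C_i = P_i ⊕ E(K, C_{i−1}), with C_{−1} = IV.
C0: E(K, 0x80) = 0x3E; 0xE5 ⊕ 0x3E = 0xDB.
C1: E(K, 0xDB) = 0x65; 0xE1 ⊕ 0x65 = 0x84.
C2: E(K, 0x84) = 0x3A; 0x5F ⊕ 0x3A = 0x65.
C3: E(K, 0x65) = 0xDB; 0xDC ⊕ 0xDB = 0x07.
C4: E(K, 0x07) = 0xB9; 0xD4 ⊕ 0xB9 = 0x6D.
C5: E(K, 0x6D) = 0xD3; 0xE9 ⊕ 0xD3 = 0x3A.

C0 = 0xDB, C1 = 0x84, C2 = 0x65, C3 = 0x07, C4 = 0x6D, C5 = 0x3A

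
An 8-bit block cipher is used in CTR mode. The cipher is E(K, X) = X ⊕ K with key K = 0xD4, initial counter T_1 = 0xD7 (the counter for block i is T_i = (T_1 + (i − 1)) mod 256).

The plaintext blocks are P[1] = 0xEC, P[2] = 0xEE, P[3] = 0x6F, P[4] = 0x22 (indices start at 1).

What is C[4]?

C[4] = 0x2C

CTR encryption: S_i = E(K, T_i) where T_i is the counter for block i; C_i = P_i ⊕ S_i.
C[1]: T = 0xD7, S = E(K, T) = 0x03; 0xEC ⊕ 0x03 = 0xEF.
C[2]: T = 0xD8, S = E(K, T) = 0x0C; 0xEE ⊕ 0x0C = 0xE2.
C[3]: T = 0xD9, S = E(K, T) = 0x0D; 0x6F ⊕ 0x0D = 0x62.
C[4]: T = 0xDA, S = E(K, T) = 0x0E; 0x22 ⊕ 0x0E = 0x2C.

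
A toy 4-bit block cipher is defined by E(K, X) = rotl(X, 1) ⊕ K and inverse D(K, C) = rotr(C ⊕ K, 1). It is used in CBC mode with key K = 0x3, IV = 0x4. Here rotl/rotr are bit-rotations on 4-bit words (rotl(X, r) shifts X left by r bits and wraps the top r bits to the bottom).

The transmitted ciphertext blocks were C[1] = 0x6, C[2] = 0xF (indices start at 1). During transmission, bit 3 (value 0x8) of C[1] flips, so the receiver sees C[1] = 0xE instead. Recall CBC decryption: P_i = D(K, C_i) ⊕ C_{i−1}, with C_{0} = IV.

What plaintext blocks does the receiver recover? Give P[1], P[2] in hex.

Only C[1] changed, to 0xE. In CBC, a change in C_i garbles P_i and flips the same bit in P_{i+1}. Decrypting the received ciphertext:
P[1]: D(K, 0xE) = 0xE; 0xE ⊕ 0x4 = 0xA.
P[2]: D(K, 0xF) = 0x6; 0x6 ⊕ 0xE = 0x8.
Blocks that differ from the original plaintext: P[1], P[2].

P[1] = 0xA, P[2] = 0x8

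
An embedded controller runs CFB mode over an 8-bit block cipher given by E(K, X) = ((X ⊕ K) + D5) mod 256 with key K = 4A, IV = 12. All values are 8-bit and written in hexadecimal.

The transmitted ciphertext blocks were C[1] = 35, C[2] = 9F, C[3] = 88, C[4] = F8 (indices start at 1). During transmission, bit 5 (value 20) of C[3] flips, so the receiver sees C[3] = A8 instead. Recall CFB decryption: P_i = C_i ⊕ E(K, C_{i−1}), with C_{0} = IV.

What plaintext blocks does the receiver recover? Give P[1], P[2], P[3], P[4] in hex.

P[1] = 18, P[2] = CB, P[3] = 02, P[4] = 4F

Only C[3] changed, to A8. In CFB, a change in C_i flips the same bit in P_i and garbles P_{i+1}. Decrypting the received ciphertext:
P[1]: E(K, 12) = 2D; 35 ⊕ 2D = 18.
P[2]: E(K, 35) = 54; 9F ⊕ 54 = CB.
P[3]: E(K, 9F) = AA; A8 ⊕ AA = 02.
P[4]: E(K, A8) = B7; F8 ⊕ B7 = 4F.
Blocks that differ from the original plaintext: P[3], P[4].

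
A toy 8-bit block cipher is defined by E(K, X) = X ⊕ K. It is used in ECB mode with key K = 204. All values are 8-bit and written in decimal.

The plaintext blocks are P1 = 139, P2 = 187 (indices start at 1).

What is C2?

ECB encryption: C_i = E(K, P_i).
C2: E(K, 187) = 119.

C2 = 119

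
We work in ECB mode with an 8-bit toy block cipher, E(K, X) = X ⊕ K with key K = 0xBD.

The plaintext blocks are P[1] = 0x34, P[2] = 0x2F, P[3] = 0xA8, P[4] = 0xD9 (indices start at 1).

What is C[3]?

C[3] = 0x15

ECB encryption: C_i = E(K, P_i).
C[3]: E(K, 0xA8) = 0x15.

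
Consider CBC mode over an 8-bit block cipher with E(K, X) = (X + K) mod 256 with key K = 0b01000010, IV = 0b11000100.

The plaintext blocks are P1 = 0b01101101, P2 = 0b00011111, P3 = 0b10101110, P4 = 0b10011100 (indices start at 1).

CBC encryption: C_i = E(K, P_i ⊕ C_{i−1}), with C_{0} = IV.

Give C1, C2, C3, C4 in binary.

C1: P1 ⊕ 0b11000100 = 0b10101001; E(K, 0b10101001) = 0b11101011.
C2: P2 ⊕ 0b11101011 = 0b11110100; E(K, 0b11110100) = 0b00110110.
C3: P3 ⊕ 0b00110110 = 0b10011000; E(K, 0b10011000) = 0b11011010.
C4: P4 ⊕ 0b11011010 = 0b01000110; E(K, 0b01000110) = 0b10001000.

C1 = 0b11101011, C2 = 0b00110110, C3 = 0b11011010, C4 = 0b10001000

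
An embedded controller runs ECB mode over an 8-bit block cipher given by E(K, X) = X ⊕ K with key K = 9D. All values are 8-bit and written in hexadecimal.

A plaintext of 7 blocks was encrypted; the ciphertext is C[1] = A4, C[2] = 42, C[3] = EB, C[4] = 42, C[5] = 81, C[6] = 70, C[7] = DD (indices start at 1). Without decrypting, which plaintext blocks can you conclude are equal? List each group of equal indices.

ECB encrypts each block independently with the same key, so equal ciphertext blocks imply equal plaintext blocks.
C[2] = C[4] = 42, so P[2] = P[4].

P[2] = P[4]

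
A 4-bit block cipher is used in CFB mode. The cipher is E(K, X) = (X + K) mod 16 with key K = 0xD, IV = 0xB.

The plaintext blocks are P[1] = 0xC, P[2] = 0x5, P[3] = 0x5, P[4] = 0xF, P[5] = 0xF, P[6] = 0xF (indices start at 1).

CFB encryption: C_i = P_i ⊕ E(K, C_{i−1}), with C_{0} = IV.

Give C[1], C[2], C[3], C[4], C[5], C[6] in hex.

C[1]: E(K, 0xB) = 0x8; 0xC ⊕ 0x8 = 0x4.
C[2]: E(K, 0x4) = 0x1; 0x5 ⊕ 0x1 = 0x4.
C[3]: E(K, 0x4) = 0x1; 0x5 ⊕ 0x1 = 0x4.
C[4]: E(K, 0x4) = 0x1; 0xF ⊕ 0x1 = 0xE.
C[5]: E(K, 0xE) = 0xB; 0xF ⊕ 0xB = 0x4.
C[6]: E(K, 0x4) = 0x1; 0xF ⊕ 0x1 = 0xE.

C[1] = 0x4, C[2] = 0x4, C[3] = 0x4, C[4] = 0xE, C[5] = 0x4, C[6] = 0xE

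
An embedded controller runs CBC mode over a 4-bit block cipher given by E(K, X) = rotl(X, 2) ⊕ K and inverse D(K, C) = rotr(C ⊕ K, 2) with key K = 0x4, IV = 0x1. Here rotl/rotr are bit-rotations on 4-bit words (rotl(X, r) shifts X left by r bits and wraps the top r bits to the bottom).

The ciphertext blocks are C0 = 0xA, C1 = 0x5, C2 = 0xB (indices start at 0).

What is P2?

CBC decryption: P_i = D(K, C_i) ⊕ C_{i−1}, with C_{−1} = IV.
P2: D(K, 0xB) = 0xF; 0xF ⊕ 0x5 = 0xA.

P2 = 0xA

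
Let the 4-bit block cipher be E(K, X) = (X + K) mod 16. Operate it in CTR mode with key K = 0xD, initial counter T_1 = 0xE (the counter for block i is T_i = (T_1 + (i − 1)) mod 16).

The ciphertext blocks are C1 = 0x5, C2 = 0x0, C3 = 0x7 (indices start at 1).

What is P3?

CTR decryption: S_i = E(K, T_i) where T_i is the counter for block i; P_i = C_i ⊕ S_i.
P3: T = 0x0, S = E(K, T) = 0xD; 0x7 ⊕ 0xD = 0xA.

P3 = 0xA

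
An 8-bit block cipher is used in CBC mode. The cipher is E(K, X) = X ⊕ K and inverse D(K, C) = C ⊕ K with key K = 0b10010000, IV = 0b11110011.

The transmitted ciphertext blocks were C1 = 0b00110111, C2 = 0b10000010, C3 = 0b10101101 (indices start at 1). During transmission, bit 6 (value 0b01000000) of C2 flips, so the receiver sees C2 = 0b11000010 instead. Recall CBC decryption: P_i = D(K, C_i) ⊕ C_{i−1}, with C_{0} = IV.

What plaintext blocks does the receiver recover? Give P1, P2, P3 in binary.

P1 = 0b01010100, P2 = 0b01100101, P3 = 0b11111111

Only C2 changed, to 0b11000010. In CBC, a change in C_i garbles P_i and flips the same bit in P_{i+1}. Decrypting the received ciphertext:
P1: D(K, 0b00110111) = 0b10100111; 0b10100111 ⊕ 0b11110011 = 0b01010100.
P2: D(K, 0b11000010) = 0b01010010; 0b01010010 ⊕ 0b00110111 = 0b01100101.
P3: D(K, 0b10101101) = 0b00111101; 0b00111101 ⊕ 0b11000010 = 0b11111111.
Blocks that differ from the original plaintext: P2, P3.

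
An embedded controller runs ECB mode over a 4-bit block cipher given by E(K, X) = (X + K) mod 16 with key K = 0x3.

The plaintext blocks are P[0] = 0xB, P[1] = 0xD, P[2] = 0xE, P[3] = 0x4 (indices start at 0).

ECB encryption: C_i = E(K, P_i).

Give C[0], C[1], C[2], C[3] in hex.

C[0] = 0xE, C[1] = 0x0, C[2] = 0x1, C[3] = 0x7

C[0]: E(K, 0xB) = 0xE.
C[1]: E(K, 0xD) = 0x0.
C[2]: E(K, 0xE) = 0x1.
C[3]: E(K, 0x4) = 0x7.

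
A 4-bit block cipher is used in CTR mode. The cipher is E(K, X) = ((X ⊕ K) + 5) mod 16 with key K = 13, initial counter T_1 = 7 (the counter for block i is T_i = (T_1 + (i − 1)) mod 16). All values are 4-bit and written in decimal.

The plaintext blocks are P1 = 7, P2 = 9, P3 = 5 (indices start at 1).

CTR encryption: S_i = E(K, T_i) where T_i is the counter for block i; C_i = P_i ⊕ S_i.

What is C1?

C1: T = 7, S = E(K, T) = 15; 7 ⊕ 15 = 8.

C1 = 8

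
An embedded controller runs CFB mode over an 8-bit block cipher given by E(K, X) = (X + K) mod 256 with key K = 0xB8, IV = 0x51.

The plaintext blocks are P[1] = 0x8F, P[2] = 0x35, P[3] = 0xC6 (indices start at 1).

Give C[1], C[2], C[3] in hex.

CFB encryption: C_i = P_i ⊕ E(K, C_{i−1}), with C_{0} = IV.
C[1]: E(K, 0x51) = 0x09; 0x8F ⊕ 0x09 = 0x86.
C[2]: E(K, 0x86) = 0x3E; 0x35 ⊕ 0x3E = 0x0B.
C[3]: E(K, 0x0B) = 0xC3; 0xC6 ⊕ 0xC3 = 0x05.

C[1] = 0x86, C[2] = 0x0B, C[3] = 0x05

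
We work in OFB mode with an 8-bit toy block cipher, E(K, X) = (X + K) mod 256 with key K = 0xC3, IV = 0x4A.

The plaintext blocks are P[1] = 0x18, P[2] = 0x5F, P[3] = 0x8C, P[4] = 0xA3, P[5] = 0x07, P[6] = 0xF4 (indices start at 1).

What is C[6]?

OFB encryption: S_i = E(K, S_{i−1}) with S_{0} = IV; C_i = P_i ⊕ S_i.
C[1]: S = E(K, 0x4A) = 0x0D; 0x18 ⊕ 0x0D = 0x15.
C[2]: S = E(K, 0x0D) = 0xD0; 0x5F ⊕ 0xD0 = 0x8F.
C[3]: S = E(K, 0xD0) = 0x93; 0x8C ⊕ 0x93 = 0x1F.
C[4]: S = E(K, 0x93) = 0x56; 0xA3 ⊕ 0x56 = 0xF5.
C[5]: S = E(K, 0x56) = 0x19; 0x07 ⊕ 0x19 = 0x1E.
C[6]: S = E(K, 0x19) = 0xDC; 0xF4 ⊕ 0xDC = 0x28.

C[6] = 0x28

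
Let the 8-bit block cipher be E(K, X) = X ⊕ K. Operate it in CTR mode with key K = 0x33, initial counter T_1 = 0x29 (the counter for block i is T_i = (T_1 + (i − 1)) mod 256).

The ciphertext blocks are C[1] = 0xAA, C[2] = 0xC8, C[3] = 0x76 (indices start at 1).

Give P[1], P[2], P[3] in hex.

P[1] = 0xB0, P[2] = 0xD1, P[3] = 0x6E

CTR decryption: S_i = E(K, T_i) where T_i is the counter for block i; P_i = C_i ⊕ S_i.
P[1]: T = 0x29, S = E(K, T) = 0x1A; 0xAA ⊕ 0x1A = 0xB0.
P[2]: T = 0x2A, S = E(K, T) = 0x19; 0xC8 ⊕ 0x19 = 0xD1.
P[3]: T = 0x2B, S = E(K, T) = 0x18; 0x76 ⊕ 0x18 = 0x6E.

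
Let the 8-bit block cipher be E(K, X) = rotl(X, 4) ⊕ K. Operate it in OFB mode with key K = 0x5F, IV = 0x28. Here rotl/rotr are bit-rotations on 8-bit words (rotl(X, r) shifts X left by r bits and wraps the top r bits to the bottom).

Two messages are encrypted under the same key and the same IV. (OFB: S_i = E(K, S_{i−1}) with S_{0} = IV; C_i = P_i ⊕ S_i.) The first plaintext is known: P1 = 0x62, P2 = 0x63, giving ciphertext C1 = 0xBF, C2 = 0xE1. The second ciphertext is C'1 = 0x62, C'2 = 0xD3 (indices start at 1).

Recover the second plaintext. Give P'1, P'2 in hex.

In OFB with a reused IV, both messages share the same keystream S_i, so C_i ⊕ C'_i = P_i ⊕ P'_i and thus P'_i = P_i ⊕ C_i ⊕ C'_i.
P'1: 0x62 ⊕ 0xBF ⊕ 0x62 = 0xBF.
P'2: 0x63 ⊕ 0xE1 ⊕ 0xD3 = 0x51.

P'1 = 0xBF, P'2 = 0x51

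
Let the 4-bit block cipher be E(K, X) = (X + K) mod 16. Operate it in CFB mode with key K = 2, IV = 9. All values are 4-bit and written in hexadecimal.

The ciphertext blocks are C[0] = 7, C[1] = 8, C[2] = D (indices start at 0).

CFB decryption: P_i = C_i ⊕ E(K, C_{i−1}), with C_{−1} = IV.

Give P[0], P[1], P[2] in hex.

P[0]: E(K, 9) = B; 7 ⊕ B = C.
P[1]: E(K, 7) = 9; 8 ⊕ 9 = 1.
P[2]: E(K, 8) = A; D ⊕ A = 7.

P[0] = C, P[1] = 1, P[2] = 7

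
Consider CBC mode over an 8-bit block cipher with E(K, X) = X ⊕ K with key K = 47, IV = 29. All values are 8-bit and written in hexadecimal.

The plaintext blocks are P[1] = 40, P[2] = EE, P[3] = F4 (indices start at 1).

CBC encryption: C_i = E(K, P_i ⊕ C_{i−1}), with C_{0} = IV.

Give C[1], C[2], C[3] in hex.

C[1] = 2E, C[2] = 87, C[3] = 34

C[1]: P[1] ⊕ 29 = 69; E(K, 69) = 2E.
C[2]: P[2] ⊕ 2E = C0; E(K, C0) = 87.
C[3]: P[3] ⊕ 87 = 73; E(K, 73) = 34.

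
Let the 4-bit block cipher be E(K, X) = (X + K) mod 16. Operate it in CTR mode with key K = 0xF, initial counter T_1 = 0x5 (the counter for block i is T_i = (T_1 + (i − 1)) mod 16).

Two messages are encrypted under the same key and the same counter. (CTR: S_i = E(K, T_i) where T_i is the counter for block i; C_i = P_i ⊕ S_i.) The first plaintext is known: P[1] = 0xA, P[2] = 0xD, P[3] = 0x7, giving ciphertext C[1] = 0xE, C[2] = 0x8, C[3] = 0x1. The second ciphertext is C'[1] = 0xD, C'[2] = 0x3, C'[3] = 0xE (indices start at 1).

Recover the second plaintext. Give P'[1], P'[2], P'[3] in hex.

P'[1] = 0x9, P'[2] = 0x6, P'[3] = 0x8

In CTR with a reused counter, both messages share the same keystream S_i, so C_i ⊕ C'_i = P_i ⊕ P'_i and thus P'_i = P_i ⊕ C_i ⊕ C'_i.
P'[1]: 0xA ⊕ 0xE ⊕ 0xD = 0x9.
P'[2]: 0xD ⊕ 0x8 ⊕ 0x3 = 0x6.
P'[3]: 0x7 ⊕ 0x1 ⊕ 0xE = 0x8.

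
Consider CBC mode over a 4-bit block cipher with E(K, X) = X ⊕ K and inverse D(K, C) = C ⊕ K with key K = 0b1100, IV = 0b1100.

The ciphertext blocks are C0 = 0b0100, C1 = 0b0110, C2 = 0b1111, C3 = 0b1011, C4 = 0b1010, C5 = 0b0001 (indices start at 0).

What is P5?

CBC decryption: P_i = D(K, C_i) ⊕ C_{i−1}, with C_{−1} = IV.
P5: D(K, 0b0001) = 0b1101; 0b1101 ⊕ 0b1010 = 0b0111.

P5 = 0b0111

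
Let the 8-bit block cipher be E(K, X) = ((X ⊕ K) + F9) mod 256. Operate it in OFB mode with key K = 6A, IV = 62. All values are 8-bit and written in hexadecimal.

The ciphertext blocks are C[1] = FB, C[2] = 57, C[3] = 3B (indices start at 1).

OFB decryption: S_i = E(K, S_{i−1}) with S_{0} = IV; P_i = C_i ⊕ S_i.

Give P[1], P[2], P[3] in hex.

P[1]: S = E(K, 62) = 01; FB ⊕ 01 = FA.
P[2]: S = E(K, 01) = 64; 57 ⊕ 64 = 33.
P[3]: S = E(K, 64) = 07; 3B ⊕ 07 = 3C.

P[1] = FA, P[2] = 33, P[3] = 3C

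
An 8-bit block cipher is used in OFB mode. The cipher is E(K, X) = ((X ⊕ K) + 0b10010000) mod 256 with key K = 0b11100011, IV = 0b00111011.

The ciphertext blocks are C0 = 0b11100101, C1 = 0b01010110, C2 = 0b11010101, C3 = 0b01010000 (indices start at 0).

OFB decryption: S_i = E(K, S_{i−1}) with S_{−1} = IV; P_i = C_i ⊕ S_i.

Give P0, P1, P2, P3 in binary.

P0: S = E(K, 0b00111011) = 0b01101000; 0b11100101 ⊕ 0b01101000 = 0b10001101.
P1: S = E(K, 0b01101000) = 0b00011011; 0b01010110 ⊕ 0b00011011 = 0b01001101.
P2: S = E(K, 0b00011011) = 0b10001000; 0b11010101 ⊕ 0b10001000 = 0b01011101.
P3: S = E(K, 0b10001000) = 0b11111011; 0b01010000 ⊕ 0b11111011 = 0b10101011.

P0 = 0b10001101, P1 = 0b01001101, P2 = 0b01011101, P3 = 0b10101011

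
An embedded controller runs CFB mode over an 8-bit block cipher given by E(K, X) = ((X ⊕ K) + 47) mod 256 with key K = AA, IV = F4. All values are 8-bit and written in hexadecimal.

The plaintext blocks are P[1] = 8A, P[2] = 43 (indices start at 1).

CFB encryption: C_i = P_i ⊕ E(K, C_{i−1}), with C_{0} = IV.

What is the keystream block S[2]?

CC

C[1]: E(K, F4) = A5; 8A ⊕ A5 = 2F.
C[2]: E(K, 2F) = CC; 43 ⊕ CC = 8F.
So S[2] = CC.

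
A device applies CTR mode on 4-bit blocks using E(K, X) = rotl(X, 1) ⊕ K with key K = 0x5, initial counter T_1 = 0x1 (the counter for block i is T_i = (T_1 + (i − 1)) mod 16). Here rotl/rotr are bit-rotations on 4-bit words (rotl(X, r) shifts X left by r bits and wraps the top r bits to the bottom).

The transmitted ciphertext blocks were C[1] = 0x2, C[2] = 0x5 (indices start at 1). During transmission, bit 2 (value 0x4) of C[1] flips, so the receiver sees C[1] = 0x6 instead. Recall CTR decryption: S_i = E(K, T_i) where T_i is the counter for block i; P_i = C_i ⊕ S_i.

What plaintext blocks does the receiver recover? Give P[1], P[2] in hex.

Only C[1] changed, to 0x6. In CTR, a change in C_i flips the same bit in P_i only; the keystream is unaffected. Decrypting the received ciphertext:
P[1]: T = 0x1, S = E(K, T) = 0x7; 0x6 ⊕ 0x7 = 0x1.
P[2]: T = 0x2, S = E(K, T) = 0x1; 0x5 ⊕ 0x1 = 0x4.
Blocks that differ from the original plaintext: P[1].

P[1] = 0x1, P[2] = 0x4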